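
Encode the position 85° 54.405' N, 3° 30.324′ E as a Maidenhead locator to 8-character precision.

Add 180° to longitude and 90° to latitude: 183.50540, 175.90675.
Field: 183.50540/20 → 9 → J, 175.90675/10 → 17 → R; chars JR.
Square: 3.50540/2 → 1, 5.90675/1 → 5; chars 15.
Subsquare: 1.50540/0.0833333 → 18 → s, 0.90675/0.0416667 → 21 → v; chars sv.
Extended square: 0.00540/0.00833333 → 0, 0.03175/0.00416667 → 7; chars 07.

JR15sv07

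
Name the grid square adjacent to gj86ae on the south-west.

Longitude subsquare a = 0; −1 → -1, wraps to 23 = x, carry into square.
Longitude square 8; −1 → 7.
Latitude subsquare e = 4; −1 → 3 = d.

GJ76xd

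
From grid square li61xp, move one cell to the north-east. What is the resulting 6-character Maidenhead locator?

Longitude subsquare x = 23; +1 → 24, wraps to 0 = a, carry into square.
Longitude square 6; +1 → 7.
Latitude subsquare p = 15; +1 → 16 = q.

LI71aq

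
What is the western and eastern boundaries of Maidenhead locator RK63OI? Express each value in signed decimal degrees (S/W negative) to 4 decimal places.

173.1667, 173.2500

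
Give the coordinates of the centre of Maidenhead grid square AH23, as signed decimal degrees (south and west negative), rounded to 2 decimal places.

-16.50, -175.00

Field A=0, H=7: +0·20° lon, +7·10° lat → SW at lon -180°, lat -20°.
Square 2, 3: +2·2° lon, +3·1° lat → SW at lon -176°, lat -17°.
Cell spans 2° lon × 1° lat. Centre is SW corner plus half of each.
latitude -16.50, longitude -175.00.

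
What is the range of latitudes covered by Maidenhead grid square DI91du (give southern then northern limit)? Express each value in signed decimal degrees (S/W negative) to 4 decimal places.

Field D=3, I=8: +3·20° lon, +8·10° lat → SW at lon -120°, lat -10°.
Square 9, 1: +9·2° lon, +1·1° lat → SW at lon -102°, lat -9°.
Subsquare d=3, u=20: +3·0.0833333° lon, +20·0.0416667° lat → SW at lon -101.75°, lat -8.16667°.
Cell spans 0.0833333° lon × 0.0416667° lat.
south -8.1667, north -8.1250.

-8.1667, -8.1250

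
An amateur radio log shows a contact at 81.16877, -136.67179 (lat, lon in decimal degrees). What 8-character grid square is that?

CR11pe90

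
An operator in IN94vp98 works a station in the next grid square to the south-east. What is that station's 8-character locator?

Longitude extended square 9; +1 → 10, wraps to 0, carry into subsquare.
Longitude subsquare v = 21; +1 → 22 = w.
Latitude extended square 8; −1 → 7.

IN94wp07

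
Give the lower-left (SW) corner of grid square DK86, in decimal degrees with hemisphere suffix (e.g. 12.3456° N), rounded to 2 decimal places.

Field D=3, K=10: +3·20° lon, +10·10° lat → SW at lon -120°, lat 10°.
Square 8, 6: +8·2° lon, +6·1° lat → SW at lon -104°, lat 16°.
latitude 16.00° N, longitude 104.00° W.

16.00° N, 104.00° W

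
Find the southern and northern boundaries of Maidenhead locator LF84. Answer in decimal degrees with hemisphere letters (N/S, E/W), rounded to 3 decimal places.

Field L=11, F=5: +11·20° lon, +5·10° lat → SW at lon 40°, lat -40°.
Square 8, 4: +8·2° lon, +4·1° lat → SW at lon 56°, lat -36°.
Cell spans 2° lon × 1° lat.
south 36.000° S, north 35.000° S.

36.000° S, 35.000° S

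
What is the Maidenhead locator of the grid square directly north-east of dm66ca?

Longitude subsquare c = 2; +1 → 3 = d.
Latitude subsquare a = 0; +1 → 1 = b.

DM66db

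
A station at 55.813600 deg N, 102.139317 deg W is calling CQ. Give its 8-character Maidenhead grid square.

DO85wt35

Shift to the Maidenhead origin (180°W, 90°S): lon 77.86068, lat 145.81360.
Field: 77.86068/20 → 3 → D, 145.81360/10 → 14 → O; chars DO.
Square: 17.86068/2 → 8, 5.81360/1 → 5; chars 85.
Subsquare: 1.86068/0.0833333 → 22 → w, 0.81360/0.0416667 → 19 → t; chars wt.
Extended square: 0.02735/0.00833333 → 3, 0.02193/0.00416667 → 5; chars 35.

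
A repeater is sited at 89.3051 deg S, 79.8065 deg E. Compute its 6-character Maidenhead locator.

Shift to the Maidenhead origin (180°W, 90°S): lon 259.8065, lat 0.6949.
Field: lon ⌊259.8065/20⌋ = 12 → M; lat ⌊0.6949/10⌋ = 0 → A.
Square: lon ⌊19.8065/2⌋ = 9; lat ⌊0.6949/1⌋ = 0.
Subsquare: lon ⌊1.8065/0.0833333⌋ = 21 → v; lat ⌊0.6949/0.0416667⌋ = 16 → q.

MA90vq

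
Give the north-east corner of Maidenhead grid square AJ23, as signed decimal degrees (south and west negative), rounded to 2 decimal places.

4.00, -174.00

Field A=0, J=9: +0·20° lon, +9·10° lat → SW at lon -180°, lat 0°.
Square 2, 3: +2·2° lon, +3·1° lat → SW at lon -176°, lat 3°.
Cell spans 2° lon × 1° lat. NE corner is SW corner plus one full cell.
latitude 4.00, longitude -174.00.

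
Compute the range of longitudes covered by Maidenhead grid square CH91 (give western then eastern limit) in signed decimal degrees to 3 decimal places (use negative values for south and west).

-122.000, -120.000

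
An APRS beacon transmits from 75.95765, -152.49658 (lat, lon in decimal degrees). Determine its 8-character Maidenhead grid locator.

BQ35sw09

Shift to the Maidenhead origin (180°W, 90°S): lon 27.50342, lat 165.95765.
Field: 27.50342/20 → 1 → B, 165.95765/10 → 16 → Q; chars BQ.
Square: 7.50342/2 → 3, 5.95765/1 → 5; chars 35.
Subsquare: 1.50342/0.0833333 → 18 → s, 0.95765/0.0416667 → 22 → w; chars sw.
Extended square: 0.00342/0.00833333 → 0, 0.04098/0.00416667 → 9; chars 09.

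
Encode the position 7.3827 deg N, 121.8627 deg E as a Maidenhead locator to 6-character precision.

PJ07wj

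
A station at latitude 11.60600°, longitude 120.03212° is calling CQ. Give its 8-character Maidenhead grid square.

Add 180° to longitude and 90° to latitude: 300.03212, 101.60600.
Field (20°×10°, letters A–R): lon ⌊300.03212/20⌋ = 15 → P; lat ⌊101.60600/10⌋ = 10 → K.
Square (2°×1°, digits 0–9): lon ⌊0.03212/2⌋ = 0; lat ⌊1.60600/1⌋ = 1.
Subsquare (5′×2.5′, letters a–x): lon ⌊0.03212/0.0833333⌋ = 0 → a; lat ⌊0.60600/0.0416667⌋ = 14 → o.
Extended square (30″×15″, digits 0–9): lon ⌊0.03212/0.00833333⌋ = 3; lat ⌊0.02267/0.00416667⌋ = 5.

PK01ao35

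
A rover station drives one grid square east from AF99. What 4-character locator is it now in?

Longitude square 9; +1 → 10, wraps to 0, carry into field.
Longitude field A = 0; +1 → 1 = B.
The latitude characters are unchanged.

BF09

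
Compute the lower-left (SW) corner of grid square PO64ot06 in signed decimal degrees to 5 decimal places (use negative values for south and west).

54.81667, 133.16667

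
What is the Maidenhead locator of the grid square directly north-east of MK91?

NK02

Longitude square 9; +1 → 10, wraps to 0, carry into field.
Longitude field M = 12; +1 → 13 = N.
Latitude square 1; +1 → 2.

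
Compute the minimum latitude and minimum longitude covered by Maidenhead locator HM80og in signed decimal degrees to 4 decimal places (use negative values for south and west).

30.2500, -22.8333

Field H=7, M=12: +7·20° lon, +12·10° lat → SW at lon -40°, lat 30°.
Square 8, 0: +8·2° lon, +0·1° lat → SW at lon -24°, lat 30°.
Subsquare o=14, g=6: +14·0.0833333° lon, +6·0.0416667° lat → SW at lon -22.8333°, lat 30.25°.
latitude 30.2500, longitude -22.8333.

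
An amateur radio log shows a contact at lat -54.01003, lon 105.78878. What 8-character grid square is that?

OD25vx47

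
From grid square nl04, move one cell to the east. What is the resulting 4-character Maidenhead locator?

NL14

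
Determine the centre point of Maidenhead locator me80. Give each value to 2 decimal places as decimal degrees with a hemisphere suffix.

Field M=12, E=4: +12·20° lon, +4·10° lat → SW at lon 60°, lat -50°.
Square 8, 0: +8·2° lon, +0·1° lat → SW at lon 76°, lat -50°.
Cell spans 2° lon × 1° lat. Centre is SW corner plus half of each.
latitude 49.50° S, longitude 77.00° E.

49.50° S, 77.00° E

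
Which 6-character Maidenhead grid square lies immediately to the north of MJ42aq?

Latitude subsquare q = 16; +1 → 17 = r.
The longitude characters are unchanged.

MJ42ar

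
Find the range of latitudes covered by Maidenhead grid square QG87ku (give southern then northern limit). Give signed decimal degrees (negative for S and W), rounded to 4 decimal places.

-22.1667, -22.1250

Field Q=16, G=6: +16·20° lon, +6·10° lat → SW at lon 140°, lat -30°.
Square 8, 7: +8·2° lon, +7·1° lat → SW at lon 156°, lat -23°.
Subsquare k=10, u=20: +10·0.0833333° lon, +20·0.0416667° lat → SW at lon 156.833°, lat -22.1667°.
Cell spans 0.0833333° lon × 0.0416667° lat.
south -22.1667, north -22.1250.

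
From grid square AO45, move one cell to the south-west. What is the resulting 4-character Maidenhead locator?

AO34

Longitude square 4; −1 → 3.
Latitude square 5; −1 → 4.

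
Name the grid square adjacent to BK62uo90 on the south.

Latitude extended square 0; −1 → -1, wraps to 9, carry into subsquare.
Latitude subsquare o = 14; −1 → 13 = n.
The longitude characters are unchanged.

BK62un99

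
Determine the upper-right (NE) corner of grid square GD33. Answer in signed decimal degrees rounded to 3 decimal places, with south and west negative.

-56.000, -52.000

Field G=6, D=3: +6·20° lon, +3·10° lat → SW at lon -60°, lat -60°.
Square 3, 3: +3·2° lon, +3·1° lat → SW at lon -54°, lat -57°.
Cell spans 2° lon × 1° lat. NE corner is SW corner plus one full cell.
latitude -56.000, longitude -52.000.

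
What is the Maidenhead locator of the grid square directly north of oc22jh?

Latitude subsquare h = 7; +1 → 8 = i.
The longitude characters are unchanged.

OC22ji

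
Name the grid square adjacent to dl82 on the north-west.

DL73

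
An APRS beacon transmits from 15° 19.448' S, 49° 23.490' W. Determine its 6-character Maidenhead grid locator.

Shift to the Maidenhead origin (180°W, 90°S): lon 130.6085, lat 74.6759.
Field: 130.6085/20 → 6 → G, 74.6759/10 → 7 → H; chars GH.
Square: 10.6085/2 → 5, 4.6759/1 → 4; chars 54.
Subsquare: 0.6085/0.0833333 → 7 → h, 0.6759/0.0416667 → 16 → q; chars hq.

GH54hq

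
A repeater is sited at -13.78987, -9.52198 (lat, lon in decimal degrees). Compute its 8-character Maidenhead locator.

Add 180° to longitude and 90° to latitude: 170.47802, 76.21013.
Field: lon ⌊170.47802/20⌋ = 8 → I; lat ⌊76.21013/10⌋ = 7 → H.
Square: lon ⌊10.47802/2⌋ = 5; lat ⌊6.21013/1⌋ = 6.
Subsquare: lon ⌊0.47802/0.0833333⌋ = 5 → f; lat ⌊0.21013/0.0416667⌋ = 5 → f.
Extended square: lon ⌊0.06135/0.00833333⌋ = 7; lat ⌊0.00180/0.00416667⌋ = 0.

IH56ff70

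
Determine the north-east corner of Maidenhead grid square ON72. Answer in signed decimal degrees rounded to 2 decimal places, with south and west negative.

43.00, 116.00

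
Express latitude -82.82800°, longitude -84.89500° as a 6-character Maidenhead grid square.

Offset from 180°W / 90°S: lon 95.1050°, lat 7.1720°.
Field: lon ⌊95.1050/20⌋ = 4 → E; lat ⌊7.1720/10⌋ = 0 → A.
Square: lon ⌊15.1050/2⌋ = 7; lat ⌊7.1720/1⌋ = 7.
Subsquare: lon ⌊1.1050/0.0833333⌋ = 13 → n; lat ⌊0.1720/0.0416667⌋ = 4 → e.

EA77ne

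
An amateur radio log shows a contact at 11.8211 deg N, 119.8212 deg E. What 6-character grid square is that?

OK91vt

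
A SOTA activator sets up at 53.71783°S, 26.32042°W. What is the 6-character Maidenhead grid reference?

HD66ug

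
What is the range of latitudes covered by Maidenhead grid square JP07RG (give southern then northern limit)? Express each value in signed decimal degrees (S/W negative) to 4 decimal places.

67.2500, 67.2917

Field J=9, P=15: +9·20° lon, +15·10° lat → SW at lon 0°, lat 60°.
Square 0, 7: +0·2° lon, +7·1° lat → SW at lon 0°, lat 67°.
Subsquare r=17, g=6: +17·0.0833333° lon, +6·0.0416667° lat → SW at lon 1.41667°, lat 67.25°.
Cell spans 0.0833333° lon × 0.0416667° lat.
south 67.2500, north 67.2917.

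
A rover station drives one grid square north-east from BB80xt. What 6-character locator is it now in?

BB90au

Longitude subsquare x = 23; +1 → 24, wraps to 0 = a, carry into square.
Longitude square 8; +1 → 9.
Latitude subsquare t = 19; +1 → 20 = u.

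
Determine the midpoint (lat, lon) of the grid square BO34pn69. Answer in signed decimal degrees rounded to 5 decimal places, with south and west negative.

Field B=1, O=14: +1·20° lon, +14·10° lat → SW at lon -160°, lat 50°.
Square 3, 4: +3·2° lon, +4·1° lat → SW at lon -154°, lat 54°.
Subsquare p=15, n=13: +15·0.0833333° lon, +13·0.0416667° lat → SW at lon -152.75°, lat 54.5417°.
Extended square 6, 9: +6·0.00833333° lon, +9·0.00416667° lat → SW at lon -152.7°, lat 54.5792°.
Cell spans 0.00833333° lon × 0.00416667° lat. Centre is SW corner plus half of each.
latitude 54.58125, longitude -152.69583.

54.58125, -152.69583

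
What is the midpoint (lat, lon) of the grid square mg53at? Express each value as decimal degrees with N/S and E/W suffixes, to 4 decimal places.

Field M=12, G=6: +12·20° lon, +6·10° lat → SW at lon 60°, lat -30°.
Square 5, 3: +5·2° lon, +3·1° lat → SW at lon 70°, lat -27°.
Subsquare a=0, t=19: +0·0.0833333° lon, +19·0.0416667° lat → SW at lon 70°, lat -26.2083°.
Cell spans 0.0833333° lon × 0.0416667° lat. Centre is SW corner plus half of each.
latitude 26.1875° S, longitude 70.0417° E.

26.1875° S, 70.0417° E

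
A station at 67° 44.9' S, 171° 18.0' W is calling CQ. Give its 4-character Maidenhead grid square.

Offset from 180°W / 90°S: lon 8.70°, lat 22.25°.
Field: lon ⌊8.70/20⌋ = 0 → A; lat ⌊22.25/10⌋ = 2 → C.
Square: lon ⌊8.70/2⌋ = 4; lat ⌊2.25/1⌋ = 2.

AC42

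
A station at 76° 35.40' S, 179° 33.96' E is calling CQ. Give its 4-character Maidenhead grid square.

RB93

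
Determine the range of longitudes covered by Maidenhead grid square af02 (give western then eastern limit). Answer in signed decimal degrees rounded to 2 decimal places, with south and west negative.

Field A=0, F=5: +0·20° lon, +5·10° lat → SW at lon -180°, lat -40°.
Square 0, 2: +0·2° lon, +2·1° lat → SW at lon -180°, lat -38°.
Cell spans 2° lon × 1° lat.
west -180.00, east -178.00.

-180.00, -178.00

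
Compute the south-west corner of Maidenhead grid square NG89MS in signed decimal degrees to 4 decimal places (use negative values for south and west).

Field N=13, G=6: +13·20° lon, +6·10° lat → SW at lon 80°, lat -30°.
Square 8, 9: +8·2° lon, +9·1° lat → SW at lon 96°, lat -21°.
Subsquare m=12, s=18: +12·0.0833333° lon, +18·0.0416667° lat → SW at lon 97°, lat -20.25°.
latitude -20.2500, longitude 97.0000.

-20.2500, 97.0000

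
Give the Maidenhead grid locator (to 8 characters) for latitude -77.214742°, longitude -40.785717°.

GB92os58

Add 180° to longitude and 90° to latitude: 139.21428, 12.78526.
Field: 139.21428/20 → 6 → G, 12.78526/10 → 1 → B; chars GB.
Square: 19.21428/2 → 9, 2.78526/1 → 2; chars 92.
Subsquare: 1.21428/0.0833333 → 14 → o, 0.78526/0.0416667 → 18 → s; chars os.
Extended square: 0.04762/0.00833333 → 5, 0.03526/0.00416667 → 8; chars 58.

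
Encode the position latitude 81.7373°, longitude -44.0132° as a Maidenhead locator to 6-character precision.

Add 180° to longitude and 90° to latitude: 135.9868, 171.7373.
Field: lon ⌊135.9868/20⌋ = 6 → G; lat ⌊171.7373/10⌋ = 17 → R.
Square: lon ⌊15.9868/2⌋ = 7; lat ⌊1.7373/1⌋ = 1.
Subsquare: lon ⌊1.9868/0.0833333⌋ = 23 → x; lat ⌊0.7373/0.0416667⌋ = 17 → r.

GR71xr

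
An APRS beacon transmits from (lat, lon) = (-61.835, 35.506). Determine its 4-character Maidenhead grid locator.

KC78

Shift to the Maidenhead origin (180°W, 90°S): lon 215.51, lat 28.16.
Field: 215.51/20 → 10 → K, 28.16/10 → 2 → C; chars KC.
Square: 15.51/2 → 7, 8.16/1 → 8; chars 78.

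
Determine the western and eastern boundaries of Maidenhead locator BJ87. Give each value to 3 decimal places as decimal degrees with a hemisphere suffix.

Field B=1, J=9: +1·20° lon, +9·10° lat → SW at lon -160°, lat 0°.
Square 8, 7: +8·2° lon, +7·1° lat → SW at lon -144°, lat 7°.
Cell spans 2° lon × 1° lat.
west 144.000° W, east 142.000° W.

144.000° W, 142.000° W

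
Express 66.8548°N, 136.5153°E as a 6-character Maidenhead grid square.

Add 180° to longitude and 90° to latitude: 316.5153, 156.8548.
Field: lon ⌊316.5153/20⌋ = 15 → P; lat ⌊156.8548/10⌋ = 15 → P.
Square: lon ⌊16.5153/2⌋ = 8; lat ⌊6.8548/1⌋ = 6.
Subsquare: lon ⌊0.5153/0.0833333⌋ = 6 → g; lat ⌊0.8548/0.0416667⌋ = 20 → u.

PP86gu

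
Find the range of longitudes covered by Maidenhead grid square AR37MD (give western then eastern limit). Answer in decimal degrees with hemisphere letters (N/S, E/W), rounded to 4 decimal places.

173.0000° W, 172.9167° W

Field A=0, R=17: +0·20° lon, +17·10° lat → SW at lon -180°, lat 80°.
Square 3, 7: +3·2° lon, +7·1° lat → SW at lon -174°, lat 87°.
Subsquare m=12, d=3: +12·0.0833333° lon, +3·0.0416667° lat → SW at lon -173°, lat 87.125°.
Cell spans 0.0833333° lon × 0.0416667° lat.
west 173.0000° W, east 172.9167° W.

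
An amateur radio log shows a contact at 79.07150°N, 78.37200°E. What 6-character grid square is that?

Shift to the Maidenhead origin (180°W, 90°S): lon 258.3720, lat 169.0715.
Field: 258.3720/20 → 12 → M, 169.0715/10 → 16 → Q; chars MQ.
Square: 18.3720/2 → 9, 9.0715/1 → 9; chars 99.
Subsquare: 0.3720/0.0833333 → 4 → e, 0.0715/0.0416667 → 1 → b; chars eb.

MQ99eb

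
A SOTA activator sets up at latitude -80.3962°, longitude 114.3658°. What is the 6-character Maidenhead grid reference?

OA79eo

Shift to the Maidenhead origin (180°W, 90°S): lon 294.3658, lat 9.6038.
Field: lon ⌊294.3658/20⌋ = 14 → O; lat ⌊9.6038/10⌋ = 0 → A.
Square: lon ⌊14.3658/2⌋ = 7; lat ⌊9.6038/1⌋ = 9.
Subsquare: lon ⌊0.3658/0.0833333⌋ = 4 → e; lat ⌊0.6038/0.0416667⌋ = 14 → o.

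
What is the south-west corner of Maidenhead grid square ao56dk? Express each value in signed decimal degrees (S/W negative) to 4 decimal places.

56.4167, -169.7500

Field A=0, O=14: +0·20° lon, +14·10° lat → SW at lon -180°, lat 50°.
Square 5, 6: +5·2° lon, +6·1° lat → SW at lon -170°, lat 56°.
Subsquare d=3, k=10: +3·0.0833333° lon, +10·0.0416667° lat → SW at lon -169.75°, lat 56.4167°.
latitude 56.4167, longitude -169.7500.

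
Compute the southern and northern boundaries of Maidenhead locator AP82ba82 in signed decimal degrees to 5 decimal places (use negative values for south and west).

62.00833, 62.01250

Field A=0, P=15: +0·20° lon, +15·10° lat → SW at lon -180°, lat 60°.
Square 8, 2: +8·2° lon, +2·1° lat → SW at lon -164°, lat 62°.
Subsquare b=1, a=0: +1·0.0833333° lon, +0·0.0416667° lat → SW at lon -163.917°, lat 62°.
Extended square 8, 2: +8·0.00833333° lon, +2·0.00416667° lat → SW at lon -163.85°, lat 62.0083°.
Cell spans 0.00833333° lon × 0.00416667° lat.
south 62.00833, north 62.01250.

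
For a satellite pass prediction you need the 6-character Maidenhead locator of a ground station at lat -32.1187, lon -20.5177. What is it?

HF97rv

Add 180° to longitude and 90° to latitude: 159.4823, 57.8813.
Field (20°×10°, letters A–R): 159.4823/20 → 7 → H, 57.8813/10 → 5 → F; chars HF.
Square (2°×1°, digits 0–9): 19.4823/2 → 9, 7.8813/1 → 7; chars 97.
Subsquare (5′×2.5′, letters a–x): 1.4823/0.0833333 → 17 → r, 0.8813/0.0416667 → 21 → v; chars rv.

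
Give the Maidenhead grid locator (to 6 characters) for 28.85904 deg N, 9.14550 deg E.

JL48nu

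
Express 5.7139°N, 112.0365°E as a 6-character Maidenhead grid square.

OJ65ar

Offset from 180°W / 90°S: lon 292.0365°, lat 95.7139°.
Field: lon ⌊292.0365/20⌋ = 14 → O; lat ⌊95.7139/10⌋ = 9 → J.
Square: lon ⌊12.0365/2⌋ = 6; lat ⌊5.7139/1⌋ = 5.
Subsquare: lon ⌊0.0365/0.0833333⌋ = 0 → a; lat ⌊0.7139/0.0416667⌋ = 17 → r.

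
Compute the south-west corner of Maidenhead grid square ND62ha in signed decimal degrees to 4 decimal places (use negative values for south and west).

Field N=13, D=3: +13·20° lon, +3·10° lat → SW at lon 80°, lat -60°.
Square 6, 2: +6·2° lon, +2·1° lat → SW at lon 92°, lat -58°.
Subsquare h=7, a=0: +7·0.0833333° lon, +0·0.0416667° lat → SW at lon 92.5833°, lat -58°.
latitude -58.0000, longitude 92.5833.

-58.0000, 92.5833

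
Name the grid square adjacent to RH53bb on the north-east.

Longitude subsquare b = 1; +1 → 2 = c.
Latitude subsquare b = 1; +1 → 2 = c.

RH53cc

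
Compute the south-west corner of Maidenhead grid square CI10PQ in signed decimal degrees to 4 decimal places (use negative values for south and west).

-9.3333, -136.7500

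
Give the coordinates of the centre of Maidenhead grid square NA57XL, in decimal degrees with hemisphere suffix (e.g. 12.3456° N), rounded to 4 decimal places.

82.5208° S, 91.9583° E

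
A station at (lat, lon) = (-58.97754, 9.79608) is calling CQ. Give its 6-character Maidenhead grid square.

JD41va

Add 180° to longitude and 90° to latitude: 189.7961, 31.0225.
Field: lon ⌊189.7961/20⌋ = 9 → J; lat ⌊31.0225/10⌋ = 3 → D.
Square: lon ⌊9.7961/2⌋ = 4; lat ⌊1.0225/1⌋ = 1.
Subsquare: lon ⌊1.7961/0.0833333⌋ = 21 → v; lat ⌊0.0225/0.0416667⌋ = 0 → a.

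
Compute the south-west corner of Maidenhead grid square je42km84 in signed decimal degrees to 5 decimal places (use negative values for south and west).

Field J=9, E=4: +9·20° lon, +4·10° lat → SW at lon 0°, lat -50°.
Square 4, 2: +4·2° lon, +2·1° lat → SW at lon 8°, lat -48°.
Subsquare k=10, m=12: +10·0.0833333° lon, +12·0.0416667° lat → SW at lon 8.83333°, lat -47.5°.
Extended square 8, 4: +8·0.00833333° lon, +4·0.00416667° lat → SW at lon 8.9°, lat -47.4833°.
latitude -47.48333, longitude 8.90000.

-47.48333, 8.90000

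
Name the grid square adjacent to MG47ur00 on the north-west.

MG47tr91

Longitude extended square 0; −1 → -1, wraps to 9, carry into subsquare.
Longitude subsquare u = 20; −1 → 19 = t.
Latitude extended square 0; +1 → 1.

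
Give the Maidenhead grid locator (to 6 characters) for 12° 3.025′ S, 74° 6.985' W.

FH27ww

Add 180° to longitude and 90° to latitude: 105.8836, 77.9496.
Field: 105.8836/20 → 5 → F, 77.9496/10 → 7 → H; chars FH.
Square: 5.8836/2 → 2, 7.9496/1 → 7; chars 27.
Subsquare: 1.8836/0.0833333 → 22 → w, 0.9496/0.0416667 → 22 → w; chars ww.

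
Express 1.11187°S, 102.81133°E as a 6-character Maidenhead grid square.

OI18jv

Add 180° to longitude and 90° to latitude: 282.8113, 88.8881.
Field: 282.8113/20 → 14 → O, 88.8881/10 → 8 → I; chars OI.
Square: 2.8113/2 → 1, 8.8881/1 → 8; chars 18.
Subsquare: 0.8113/0.0833333 → 9 → j, 0.8881/0.0416667 → 21 → v; chars jv.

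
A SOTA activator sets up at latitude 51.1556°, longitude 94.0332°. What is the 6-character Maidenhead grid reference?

Add 180° to longitude and 90° to latitude: 274.0332, 141.1556.
Field: lon ⌊274.0332/20⌋ = 13 → N; lat ⌊141.1556/10⌋ = 14 → O.
Square: lon ⌊14.0332/2⌋ = 7; lat ⌊1.1556/1⌋ = 1.
Subsquare: lon ⌊0.0332/0.0833333⌋ = 0 → a; lat ⌊0.1556/0.0416667⌋ = 3 → d.

NO71ad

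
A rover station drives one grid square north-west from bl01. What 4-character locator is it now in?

AL92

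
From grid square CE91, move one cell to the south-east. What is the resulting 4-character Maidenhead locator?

Longitude square 9; +1 → 10, wraps to 0, carry into field.
Longitude field C = 2; +1 → 3 = D.
Latitude square 1; −1 → 0.

DE00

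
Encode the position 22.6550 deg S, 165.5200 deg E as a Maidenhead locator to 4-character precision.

RG27

Shift to the Maidenhead origin (180°W, 90°S): lon 345.52, lat 67.34.
Field (20°×10°, letters A–R): 345.52/20 → 17 → R, 67.34/10 → 6 → G; chars RG.
Square (2°×1°, digits 0–9): 5.52/2 → 2, 7.34/1 → 7; chars 27.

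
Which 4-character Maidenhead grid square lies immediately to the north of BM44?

Latitude square 4; +1 → 5.
The longitude characters are unchanged.

BM45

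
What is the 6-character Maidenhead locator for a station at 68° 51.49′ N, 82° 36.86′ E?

NP18hu

Add 180° to longitude and 90° to latitude: 262.6143, 158.8582.
Field: 262.6143/20 → 13 → N, 158.8582/10 → 15 → P; chars NP.
Square: 2.6143/2 → 1, 8.8582/1 → 8; chars 18.
Subsquare: 0.6143/0.0833333 → 7 → h, 0.8582/0.0416667 → 20 → u; chars hu.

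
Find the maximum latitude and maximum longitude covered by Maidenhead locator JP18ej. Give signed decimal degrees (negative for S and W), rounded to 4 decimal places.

68.4167, 2.4167

Field J=9, P=15: +9·20° lon, +15·10° lat → SW at lon 0°, lat 60°.
Square 1, 8: +1·2° lon, +8·1° lat → SW at lon 2°, lat 68°.
Subsquare e=4, j=9: +4·0.0833333° lon, +9·0.0416667° lat → SW at lon 2.33333°, lat 68.375°.
Cell spans 0.0833333° lon × 0.0416667° lat. NE corner is SW corner plus one full cell.
latitude 68.4167, longitude 2.4167.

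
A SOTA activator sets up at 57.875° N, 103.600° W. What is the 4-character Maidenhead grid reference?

DO87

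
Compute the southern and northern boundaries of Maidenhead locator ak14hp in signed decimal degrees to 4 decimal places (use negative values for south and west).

Field A=0, K=10: +0·20° lon, +10·10° lat → SW at lon -180°, lat 10°.
Square 1, 4: +1·2° lon, +4·1° lat → SW at lon -178°, lat 14°.
Subsquare h=7, p=15: +7·0.0833333° lon, +15·0.0416667° lat → SW at lon -177.417°, lat 14.625°.
Cell spans 0.0833333° lon × 0.0416667° lat.
south 14.6250, north 14.6667.

14.6250, 14.6667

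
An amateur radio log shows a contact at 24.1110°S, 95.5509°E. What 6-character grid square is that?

NG75sv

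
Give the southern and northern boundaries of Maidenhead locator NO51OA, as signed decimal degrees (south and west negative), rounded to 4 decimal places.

Field N=13, O=14: +13·20° lon, +14·10° lat → SW at lon 80°, lat 50°.
Square 5, 1: +5·2° lon, +1·1° lat → SW at lon 90°, lat 51°.
Subsquare o=14, a=0: +14·0.0833333° lon, +0·0.0416667° lat → SW at lon 91.1667°, lat 51°.
Cell spans 0.0833333° lon × 0.0416667° lat.
south 51.0000, north 51.0417.

51.0000, 51.0417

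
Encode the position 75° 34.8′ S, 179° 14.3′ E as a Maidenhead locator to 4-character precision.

Shift to the Maidenhead origin (180°W, 90°S): lon 359.24, lat 14.42.
Field (20°×10°, letters A–R): lon ⌊359.24/20⌋ = 17 → R; lat ⌊14.42/10⌋ = 1 → B.
Square (2°×1°, digits 0–9): lon ⌊19.24/2⌋ = 9; lat ⌊4.42/1⌋ = 4.

RB94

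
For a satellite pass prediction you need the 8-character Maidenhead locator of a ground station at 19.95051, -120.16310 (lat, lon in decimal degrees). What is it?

CK99ww08

Add 180° to longitude and 90° to latitude: 59.83690, 109.95051.
Field: lon ⌊59.83690/20⌋ = 2 → C; lat ⌊109.95051/10⌋ = 10 → K.
Square: lon ⌊19.83690/2⌋ = 9; lat ⌊9.95051/1⌋ = 9.
Subsquare: lon ⌊1.83690/0.0833333⌋ = 22 → w; lat ⌊0.95051/0.0416667⌋ = 22 → w.
Extended square: lon ⌊0.00357/0.00833333⌋ = 0; lat ⌊0.03384/0.00416667⌋ = 8.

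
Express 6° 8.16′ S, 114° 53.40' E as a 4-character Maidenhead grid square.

OI73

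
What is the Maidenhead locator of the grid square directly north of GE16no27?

GE16no28

Latitude extended square 7; +1 → 8.
The longitude characters are unchanged.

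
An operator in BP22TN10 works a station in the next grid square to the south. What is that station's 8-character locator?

BP22tm19

Latitude extended square 0; −1 → -1, wraps to 9, carry into subsquare.
Latitude subsquare n = 13; −1 → 12 = m.
The longitude characters are unchanged.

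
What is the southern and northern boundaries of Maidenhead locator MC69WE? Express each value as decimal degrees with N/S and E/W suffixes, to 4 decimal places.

60.8333° S, 60.7917° S

Field M=12, C=2: +12·20° lon, +2·10° lat → SW at lon 60°, lat -70°.
Square 6, 9: +6·2° lon, +9·1° lat → SW at lon 72°, lat -61°.
Subsquare w=22, e=4: +22·0.0833333° lon, +4·0.0416667° lat → SW at lon 73.8333°, lat -60.8333°.
Cell spans 0.0833333° lon × 0.0416667° lat.
south 60.8333° S, north 60.7917° S.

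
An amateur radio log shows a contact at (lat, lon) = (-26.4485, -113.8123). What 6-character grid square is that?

DG33cn

Offset from 180°W / 90°S: lon 66.1877°, lat 63.5515°.
Field: 66.1877/20 → 3 → D, 63.5515/10 → 6 → G; chars DG.
Square: 6.1877/2 → 3, 3.5515/1 → 3; chars 33.
Subsquare: 0.1877/0.0833333 → 2 → c, 0.5515/0.0416667 → 13 → n; chars cn.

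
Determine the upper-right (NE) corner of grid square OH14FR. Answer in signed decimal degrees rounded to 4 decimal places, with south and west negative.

-15.2500, 102.5000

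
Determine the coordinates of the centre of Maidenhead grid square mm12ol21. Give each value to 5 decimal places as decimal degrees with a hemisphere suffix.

32.46458° N, 63.18750° E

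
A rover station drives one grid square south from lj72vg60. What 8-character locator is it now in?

LJ72vf69

Latitude extended square 0; −1 → -1, wraps to 9, carry into subsquare.
Latitude subsquare g = 6; −1 → 5 = f.
The longitude characters are unchanged.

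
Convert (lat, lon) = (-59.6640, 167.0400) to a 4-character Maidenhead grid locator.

RD30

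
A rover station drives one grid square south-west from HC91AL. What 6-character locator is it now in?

HC81xk

Longitude subsquare a = 0; −1 → -1, wraps to 23 = x, carry into square.
Longitude square 9; −1 → 8.
Latitude subsquare l = 11; −1 → 10 = k.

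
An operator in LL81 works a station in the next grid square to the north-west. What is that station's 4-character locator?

LL72

Longitude square 8; −1 → 7.
Latitude square 1; +1 → 2.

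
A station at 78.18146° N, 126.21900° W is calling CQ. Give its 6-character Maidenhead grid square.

CQ68ve

Shift to the Maidenhead origin (180°W, 90°S): lon 53.7810, lat 168.1815.
Field: lon ⌊53.7810/20⌋ = 2 → C; lat ⌊168.1815/10⌋ = 16 → Q.
Square: lon ⌊13.7810/2⌋ = 6; lat ⌊8.1815/1⌋ = 8.
Subsquare: lon ⌊1.7810/0.0833333⌋ = 21 → v; lat ⌊0.1815/0.0416667⌋ = 4 → e.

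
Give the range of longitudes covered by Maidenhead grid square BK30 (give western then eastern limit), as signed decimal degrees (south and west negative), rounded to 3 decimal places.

-154.000, -152.000

Field B=1, K=10: +1·20° lon, +10·10° lat → SW at lon -160°, lat 10°.
Square 3, 0: +3·2° lon, +0·1° lat → SW at lon -154°, lat 10°.
Cell spans 2° lon × 1° lat.
west -154.000, east -152.000.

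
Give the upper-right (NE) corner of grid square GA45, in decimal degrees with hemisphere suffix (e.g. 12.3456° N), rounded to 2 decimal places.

Field G=6, A=0: +6·20° lon, +0·10° lat → SW at lon -60°, lat -90°.
Square 4, 5: +4·2° lon, +5·1° lat → SW at lon -52°, lat -85°.
Cell spans 2° lon × 1° lat. NE corner is SW corner plus one full cell.
latitude 84.00° S, longitude 50.00° W.

84.00° S, 50.00° W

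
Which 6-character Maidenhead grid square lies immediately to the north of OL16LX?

Latitude subsquare x = 23; +1 → 24, wraps to 0 = a, carry into square.
Latitude square 6; +1 → 7.
The longitude characters are unchanged.

OL17la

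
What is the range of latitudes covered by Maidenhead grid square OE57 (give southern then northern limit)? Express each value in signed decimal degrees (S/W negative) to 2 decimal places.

-43.00, -42.00

Field O=14, E=4: +14·20° lon, +4·10° lat → SW at lon 100°, lat -50°.
Square 5, 7: +5·2° lon, +7·1° lat → SW at lon 110°, lat -43°.
Cell spans 2° lon × 1° lat.
south -43.00, north -42.00.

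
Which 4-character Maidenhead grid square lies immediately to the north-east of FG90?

GG01

Longitude square 9; +1 → 10, wraps to 0, carry into field.
Longitude field F = 5; +1 → 6 = G.
Latitude square 0; +1 → 1.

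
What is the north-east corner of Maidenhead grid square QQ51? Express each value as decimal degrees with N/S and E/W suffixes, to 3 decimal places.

72.000° N, 152.000° E

Field Q=16, Q=16: +16·20° lon, +16·10° lat → SW at lon 140°, lat 70°.
Square 5, 1: +5·2° lon, +1·1° lat → SW at lon 150°, lat 71°.
Cell spans 2° lon × 1° lat. NE corner is SW corner plus one full cell.
latitude 72.000° N, longitude 152.000° E.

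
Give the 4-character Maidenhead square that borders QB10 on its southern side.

Latitude square 0; −1 → -1, wraps to 9, carry into field.
Latitude field B = 1; −1 → 0 = A.
The longitude characters are unchanged.

QA19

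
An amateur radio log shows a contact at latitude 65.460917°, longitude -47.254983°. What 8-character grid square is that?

GP65il90

Add 180° to longitude and 90° to latitude: 132.74502, 155.46092.
Field (20°×10°, letters A–R): 132.74502/20 → 6 → G, 155.46092/10 → 15 → P; chars GP.
Square (2°×1°, digits 0–9): 12.74502/2 → 6, 5.46092/1 → 5; chars 65.
Subsquare (5′×2.5′, letters a–x): 0.74502/0.0833333 → 8 → i, 0.46092/0.0416667 → 11 → l; chars il.
Extended square (30″×15″, digits 0–9): 0.07835/0.00833333 → 9, 0.00258/0.00416667 → 0; chars 90.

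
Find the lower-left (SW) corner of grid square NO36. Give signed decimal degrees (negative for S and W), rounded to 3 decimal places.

Field N=13, O=14: +13·20° lon, +14·10° lat → SW at lon 80°, lat 50°.
Square 3, 6: +3·2° lon, +6·1° lat → SW at lon 86°, lat 56°.
latitude 56.000, longitude 86.000.

56.000, 86.000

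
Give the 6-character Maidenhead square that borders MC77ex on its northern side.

Latitude subsquare x = 23; +1 → 24, wraps to 0 = a, carry into square.
Latitude square 7; +1 → 8.
The longitude characters are unchanged.

MC78ea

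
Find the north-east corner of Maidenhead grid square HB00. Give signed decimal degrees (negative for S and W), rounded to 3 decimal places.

Field H=7, B=1: +7·20° lon, +1·10° lat → SW at lon -40°, lat -80°.
Square 0, 0: +0·2° lon, +0·1° lat → SW at lon -40°, lat -80°.
Cell spans 2° lon × 1° lat. NE corner is SW corner plus one full cell.
latitude -79.000, longitude -38.000.

-79.000, -38.000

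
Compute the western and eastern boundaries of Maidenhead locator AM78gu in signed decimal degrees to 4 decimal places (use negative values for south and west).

Field A=0, M=12: +0·20° lon, +12·10° lat → SW at lon -180°, lat 30°.
Square 7, 8: +7·2° lon, +8·1° lat → SW at lon -166°, lat 38°.
Subsquare g=6, u=20: +6·0.0833333° lon, +20·0.0416667° lat → SW at lon -165.5°, lat 38.8333°.
Cell spans 0.0833333° lon × 0.0416667° lat.
west -165.5000, east -165.4167.

-165.5000, -165.4167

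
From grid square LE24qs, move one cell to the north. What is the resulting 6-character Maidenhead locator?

LE24qt

Latitude subsquare s = 18; +1 → 19 = t.
The longitude characters are unchanged.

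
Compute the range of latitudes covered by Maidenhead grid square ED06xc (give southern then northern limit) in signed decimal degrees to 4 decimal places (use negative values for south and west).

-53.9167, -53.8750

Field E=4, D=3: +4·20° lon, +3·10° lat → SW at lon -100°, lat -60°.
Square 0, 6: +0·2° lon, +6·1° lat → SW at lon -100°, lat -54°.
Subsquare x=23, c=2: +23·0.0833333° lon, +2·0.0416667° lat → SW at lon -98.0833°, lat -53.9167°.
Cell spans 0.0833333° lon × 0.0416667° lat.
south -53.9167, north -53.8750.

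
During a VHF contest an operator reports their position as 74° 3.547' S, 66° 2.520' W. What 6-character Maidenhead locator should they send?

FB65xw

Add 180° to longitude and 90° to latitude: 113.9580, 15.9409.
Field: 113.9580/20 → 5 → F, 15.9409/10 → 1 → B; chars FB.
Square: 13.9580/2 → 6, 5.9409/1 → 5; chars 65.
Subsquare: 1.9580/0.0833333 → 23 → x, 0.9409/0.0416667 → 22 → w; chars xw.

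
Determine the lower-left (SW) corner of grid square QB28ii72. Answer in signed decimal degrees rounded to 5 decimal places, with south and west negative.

-71.65833, 144.72500

Field Q=16, B=1: +16·20° lon, +1·10° lat → SW at lon 140°, lat -80°.
Square 2, 8: +2·2° lon, +8·1° lat → SW at lon 144°, lat -72°.
Subsquare i=8, i=8: +8·0.0833333° lon, +8·0.0416667° lat → SW at lon 144.667°, lat -71.6667°.
Extended square 7, 2: +7·0.00833333° lon, +2·0.00416667° lat → SW at lon 144.725°, lat -71.6583°.
latitude -71.65833, longitude 144.72500.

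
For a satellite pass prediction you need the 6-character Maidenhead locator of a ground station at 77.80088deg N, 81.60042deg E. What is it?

NQ07tt

Shift to the Maidenhead origin (180°W, 90°S): lon 261.6004, lat 167.8009.
Field: lon ⌊261.6004/20⌋ = 13 → N; lat ⌊167.8009/10⌋ = 16 → Q.
Square: lon ⌊1.6004/2⌋ = 0; lat ⌊7.8009/1⌋ = 7.
Subsquare: lon ⌊1.6004/0.0833333⌋ = 19 → t; lat ⌊0.8009/0.0416667⌋ = 19 → t.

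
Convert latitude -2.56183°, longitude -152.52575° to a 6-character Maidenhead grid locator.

Shift to the Maidenhead origin (180°W, 90°S): lon 27.4743, lat 87.4382.
Field (20°×10°, letters A–R): lon ⌊27.4743/20⌋ = 1 → B; lat ⌊87.4382/10⌋ = 8 → I.
Square (2°×1°, digits 0–9): lon ⌊7.4743/2⌋ = 3; lat ⌊7.4382/1⌋ = 7.
Subsquare (5′×2.5′, letters a–x): lon ⌊1.4743/0.0833333⌋ = 17 → r; lat ⌊0.4382/0.0416667⌋ = 10 → k.

BI37rk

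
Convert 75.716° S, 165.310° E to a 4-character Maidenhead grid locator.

RB24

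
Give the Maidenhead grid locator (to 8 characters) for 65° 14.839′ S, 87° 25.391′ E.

Offset from 180°W / 90°S: lon 267.42318°, lat 24.75268°.
Field: lon ⌊267.42318/20⌋ = 13 → N; lat ⌊24.75268/10⌋ = 2 → C.
Square: lon ⌊7.42318/2⌋ = 3; lat ⌊4.75268/1⌋ = 4.
Subsquare: lon ⌊1.42318/0.0833333⌋ = 17 → r; lat ⌊0.75268/0.0416667⌋ = 18 → s.
Extended square: lon ⌊0.00652/0.00833333⌋ = 0; lat ⌊0.00268/0.00416667⌋ = 0.

NC34rs00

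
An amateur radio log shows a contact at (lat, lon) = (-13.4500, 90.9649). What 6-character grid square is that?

Shift to the Maidenhead origin (180°W, 90°S): lon 270.9649, lat 76.5500.
Field: lon ⌊270.9649/20⌋ = 13 → N; lat ⌊76.5500/10⌋ = 7 → H.
Square: lon ⌊10.9649/2⌋ = 5; lat ⌊6.5500/1⌋ = 6.
Subsquare: lon ⌊0.9649/0.0833333⌋ = 11 → l; lat ⌊0.5500/0.0416667⌋ = 13 → n.

NH56ln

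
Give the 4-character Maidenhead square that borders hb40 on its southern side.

Latitude square 0; −1 → -1, wraps to 9, carry into field.
Latitude field B = 1; −1 → 0 = A.
The longitude characters are unchanged.

HA49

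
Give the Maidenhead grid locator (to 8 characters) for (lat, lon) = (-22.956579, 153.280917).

QG67pb30

Shift to the Maidenhead origin (180°W, 90°S): lon 333.28092, lat 67.04342.
Field (20°×10°, letters A–R): 333.28092/20 → 16 → Q, 67.04342/10 → 6 → G; chars QG.
Square (2°×1°, digits 0–9): 13.28092/2 → 6, 7.04342/1 → 7; chars 67.
Subsquare (5′×2.5′, letters a–x): 1.28092/0.0833333 → 15 → p, 0.04342/0.0416667 → 1 → b; chars pb.
Extended square (30″×15″, digits 0–9): 0.03092/0.00833333 → 3, 0.00175/0.00416667 → 0; chars 30.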